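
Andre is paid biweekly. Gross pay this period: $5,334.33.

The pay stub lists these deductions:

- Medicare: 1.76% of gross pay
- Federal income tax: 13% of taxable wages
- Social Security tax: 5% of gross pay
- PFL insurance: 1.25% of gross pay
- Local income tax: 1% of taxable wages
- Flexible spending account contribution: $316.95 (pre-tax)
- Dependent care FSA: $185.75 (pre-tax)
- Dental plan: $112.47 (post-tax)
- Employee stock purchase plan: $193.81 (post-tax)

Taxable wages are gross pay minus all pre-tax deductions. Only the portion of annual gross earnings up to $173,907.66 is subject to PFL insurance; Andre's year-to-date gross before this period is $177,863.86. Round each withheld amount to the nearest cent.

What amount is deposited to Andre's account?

$3,488.32

Dependent care FSA: $185.75
Flexible spending account contribution: $316.95
Pre-tax total = $185.75 + $316.95 = $502.70
Taxable wages = $5,334.33 − $502.70 = $4,831.63
Local income tax: $4,831.63 × 0.01 = $48.32
Federal income tax: $4,831.63 × 0.13 = $628.11
Social Security tax: $5,334.33 × 0.05 = $266.72
PFL insurance: annual cap $173,907.66 already reached (YTD $177,863.86), so $0.00
Medicare: $5,334.33 × 0.0176 = $93.88
Employee stock purchase plan: $193.81
Dental plan: $112.47
Total deductions = $185.75 + $316.95 + $48.32 + $628.11 + $266.72 + $0.00 + $93.88 + $193.81 + $112.47 = $1,846.01
Net pay = $5,334.33 − $1,846.01 = $3,488.32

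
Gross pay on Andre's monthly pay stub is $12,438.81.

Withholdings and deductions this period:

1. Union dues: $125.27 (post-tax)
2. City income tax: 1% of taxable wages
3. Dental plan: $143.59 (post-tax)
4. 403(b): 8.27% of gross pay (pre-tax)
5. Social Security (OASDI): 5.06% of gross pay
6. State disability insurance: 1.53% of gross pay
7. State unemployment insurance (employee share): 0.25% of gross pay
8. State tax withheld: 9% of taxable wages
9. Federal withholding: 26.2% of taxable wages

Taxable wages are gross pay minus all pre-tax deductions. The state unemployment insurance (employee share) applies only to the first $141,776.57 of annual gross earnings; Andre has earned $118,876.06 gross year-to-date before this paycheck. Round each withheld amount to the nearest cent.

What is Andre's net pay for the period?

403(b): $12,438.81 × 0.0827 = $1,028.69
Taxable wages = $12,438.81 − $1,028.69 = $11,410.12
Federal withholding: $11,410.12 × 0.262 = $2,989.45
State tax withheld: $11,410.12 × 0.09 = $1,026.91
City income tax: $11,410.12 × 0.01 = $114.10
Social Security (OASDI): $12,438.81 × 0.0506 = $629.40
State disability insurance: $12,438.81 × 0.0153 = $190.31
State unemployment insurance (employee share): cap not yet reached, full $12,438.81 is subject → $12,438.81 × 0.0025 = $31.10
Union dues: $125.27
Dental plan: $143.59
Total deductions = $1,028.69 + $2,989.45 + $1,026.91 + $114.10 + $629.40 + $190.31 + $31.10 + $125.27 + $143.59 = $6,278.82
Net pay = $12,438.81 − $6,278.82 = $6,159.99

$6,159.99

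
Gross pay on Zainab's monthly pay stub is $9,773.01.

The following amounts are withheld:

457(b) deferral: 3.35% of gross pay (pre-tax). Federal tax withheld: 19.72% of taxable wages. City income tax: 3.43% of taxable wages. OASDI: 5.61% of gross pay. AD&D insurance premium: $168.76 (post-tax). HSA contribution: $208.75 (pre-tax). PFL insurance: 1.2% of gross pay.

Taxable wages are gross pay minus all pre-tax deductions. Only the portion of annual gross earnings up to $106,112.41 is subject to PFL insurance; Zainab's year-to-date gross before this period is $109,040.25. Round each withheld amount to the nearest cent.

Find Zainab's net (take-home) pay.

$6,381.50

HSA contribution: $208.75
457(b) deferral: $9,773.01 × 0.0335 = $327.40
Pre-tax total = $208.75 + $327.40 = $536.15
Taxable wages = $9,773.01 − $536.15 = $9,236.86
City income tax: $9,236.86 × 0.0343 = $316.82
Federal tax withheld: $9,236.86 × 0.1972 = $1,821.51
PFL insurance: annual cap $106,112.41 already reached (YTD $109,040.25), so $0.00
OASDI: $9,773.01 × 0.0561 = $548.27
AD&D insurance premium: $168.76
Total deductions = $208.75 + $327.40 + $316.82 + $1,821.51 + $0.00 + $548.27 + $168.76 = $3,391.51
Net pay = $9,773.01 − $3,391.51 = $6,381.50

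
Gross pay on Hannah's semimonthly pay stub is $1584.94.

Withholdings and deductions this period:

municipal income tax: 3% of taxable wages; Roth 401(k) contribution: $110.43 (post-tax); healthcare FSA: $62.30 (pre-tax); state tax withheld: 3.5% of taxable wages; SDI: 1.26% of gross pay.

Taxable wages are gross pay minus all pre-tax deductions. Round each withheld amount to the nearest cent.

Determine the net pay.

$1293.27

Healthcare FSA: $62.30
Taxable wages = $1584.94 − $62.30 = $1522.64
Municipal income tax: $1522.64 × 0.03 = $45.68
State tax withheld: $1522.64 × 0.035 = $53.29
SDI: $1584.94 × 0.0126 = $19.97
Roth 401(k) contribution: $110.43
Total deductions = $62.30 + $45.68 + $53.29 + $19.97 + $110.43 = $291.67
Net pay = $1584.94 − $291.67 = $1293.27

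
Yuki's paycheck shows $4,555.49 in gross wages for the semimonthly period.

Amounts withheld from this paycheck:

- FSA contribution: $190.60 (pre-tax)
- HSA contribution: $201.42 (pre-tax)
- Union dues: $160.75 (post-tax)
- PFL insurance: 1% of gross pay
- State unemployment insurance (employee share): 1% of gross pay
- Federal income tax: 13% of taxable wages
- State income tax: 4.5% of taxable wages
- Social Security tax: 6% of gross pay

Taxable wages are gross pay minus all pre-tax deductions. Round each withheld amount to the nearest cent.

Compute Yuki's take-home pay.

$2,909.68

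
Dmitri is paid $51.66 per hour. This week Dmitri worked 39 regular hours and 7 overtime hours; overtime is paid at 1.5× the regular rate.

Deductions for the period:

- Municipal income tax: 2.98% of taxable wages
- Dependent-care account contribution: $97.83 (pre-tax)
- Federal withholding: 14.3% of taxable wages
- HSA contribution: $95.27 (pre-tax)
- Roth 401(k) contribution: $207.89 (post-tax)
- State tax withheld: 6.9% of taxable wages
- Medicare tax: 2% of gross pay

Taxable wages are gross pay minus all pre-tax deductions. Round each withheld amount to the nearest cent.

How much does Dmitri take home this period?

$1533.41

Regular pay: 39 × $51.66 = $2014.74
Overtime pay: 7 × $51.66 × 1.5 = $542.43
Gross pay = $2014.74 + $542.43 = $2557.17
Dependent-care account contribution: $97.83
HSA contribution: $95.27
Pre-tax total = $97.83 + $95.27 = $193.10
Taxable wages = $2557.17 − $193.10 = $2364.07
State tax withheld: $2364.07 × 0.069 = $163.12
Federal withholding: $2364.07 × 0.143 = $338.06
Municipal income tax: $2364.07 × 0.0298 = $70.45
Medicare tax: $2557.17 × 0.02 = $51.14
Roth 401(k) contribution: $207.89
Total deductions = $97.83 + $95.27 + $163.12 + $338.06 + $70.45 + $51.14 + $207.89 = $1023.76
Net pay = $2557.17 − $1023.76 = $1533.41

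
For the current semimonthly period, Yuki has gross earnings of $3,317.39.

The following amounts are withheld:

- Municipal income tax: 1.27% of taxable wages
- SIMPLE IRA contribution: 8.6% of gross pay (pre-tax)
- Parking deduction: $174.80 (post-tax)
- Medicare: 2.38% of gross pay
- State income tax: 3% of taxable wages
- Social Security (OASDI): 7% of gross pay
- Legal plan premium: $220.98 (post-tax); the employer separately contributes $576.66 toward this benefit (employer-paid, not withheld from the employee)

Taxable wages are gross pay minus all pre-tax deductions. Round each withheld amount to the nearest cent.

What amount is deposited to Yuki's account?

$2,195.67

SIMPLE IRA contribution: $3,317.39 × 0.086 = $285.30
Taxable wages = $3,317.39 − $285.30 = $3,032.09
Municipal income tax: $3,032.09 × 0.0127 = $38.51
State income tax: $3,032.09 × 0.03 = $90.96
Medicare: $3,317.39 × 0.0238 = $78.95
Social Security (OASDI): $3,317.39 × 0.07 = $232.22
Legal plan premium: $220.98
Parking deduction: $174.80
(Employer's $576.66 toward legal plan premium is not withheld from the employee.)
Total deductions = $285.30 + $38.51 + $90.96 + $78.95 + $232.22 + $220.98 + $174.80 = $1,121.72
Net pay = $3,317.39 − $1,121.72 = $2,195.67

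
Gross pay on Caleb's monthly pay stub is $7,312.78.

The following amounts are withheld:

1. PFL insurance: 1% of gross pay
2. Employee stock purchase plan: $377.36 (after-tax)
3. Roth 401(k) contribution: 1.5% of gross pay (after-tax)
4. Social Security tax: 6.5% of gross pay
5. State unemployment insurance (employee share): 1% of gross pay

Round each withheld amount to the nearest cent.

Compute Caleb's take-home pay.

$6,204.14

State unemployment insurance (employee share): $7,312.78 × 0.01 = $73.13
PFL insurance: $7,312.78 × 0.01 = $73.13
Social Security tax: $7,312.78 × 0.065 = $475.33
Employee stock purchase plan: $377.36
Roth 401(k) contribution: $7,312.78 × 0.015 = $109.69
Total deductions = $73.13 + $73.13 + $475.33 + $377.36 + $109.69 = $1,108.64
Net pay = $7,312.78 − $1,108.64 = $6,204.14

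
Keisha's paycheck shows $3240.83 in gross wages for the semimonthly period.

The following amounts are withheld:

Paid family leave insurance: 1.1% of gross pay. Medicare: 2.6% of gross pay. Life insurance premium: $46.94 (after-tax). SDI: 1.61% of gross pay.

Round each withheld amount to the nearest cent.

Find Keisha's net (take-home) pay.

Medicare: $3240.83 × 0.026 = $84.26
Paid family leave insurance: $3240.83 × 0.011 = $35.65
SDI: $3240.83 × 0.0161 = $52.18
Life insurance premium: $46.94
Total deductions = $84.26 + $35.65 + $52.18 + $46.94 = $219.03
Net pay = $3240.83 − $219.03 = $3021.80

$3021.80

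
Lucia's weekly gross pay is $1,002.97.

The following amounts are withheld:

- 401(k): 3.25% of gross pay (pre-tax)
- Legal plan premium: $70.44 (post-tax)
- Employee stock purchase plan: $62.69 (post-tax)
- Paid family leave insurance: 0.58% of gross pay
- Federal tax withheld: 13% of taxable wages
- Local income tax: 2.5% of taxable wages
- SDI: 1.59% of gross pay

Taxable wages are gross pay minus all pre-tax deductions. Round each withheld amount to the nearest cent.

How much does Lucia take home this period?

$665.06

401(k): $1,002.97 × 0.0325 = $32.60
Taxable wages = $1,002.97 − $32.60 = $970.37
Federal tax withheld: $970.37 × 0.13 = $126.15
Local income tax: $970.37 × 0.025 = $24.26
Paid family leave insurance: $1,002.97 × 0.0058 = $5.82
SDI: $1,002.97 × 0.0159 = $15.95
Employee stock purchase plan: $62.69
Legal plan premium: $70.44
Total deductions = $32.60 + $126.15 + $24.26 + $5.82 + $15.95 + $62.69 + $70.44 = $337.91
Net pay = $1,002.97 − $337.91 = $665.06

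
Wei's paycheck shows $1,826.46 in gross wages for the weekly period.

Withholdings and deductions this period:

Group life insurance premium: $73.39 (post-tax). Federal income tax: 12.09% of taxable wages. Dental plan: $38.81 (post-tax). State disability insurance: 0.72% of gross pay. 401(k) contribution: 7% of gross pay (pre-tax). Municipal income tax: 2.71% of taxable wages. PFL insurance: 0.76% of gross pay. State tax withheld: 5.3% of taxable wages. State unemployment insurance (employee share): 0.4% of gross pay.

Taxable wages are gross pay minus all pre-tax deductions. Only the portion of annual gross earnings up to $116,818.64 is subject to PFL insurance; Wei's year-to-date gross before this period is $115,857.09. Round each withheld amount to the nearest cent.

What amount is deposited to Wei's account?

401(k) contribution: $1,826.46 × 0.07 = $127.85
Taxable wages = $1,826.46 − $127.85 = $1,698.61
Municipal income tax: $1,698.61 × 0.0271 = $46.03
Federal income tax: $1,698.61 × 0.1209 = $205.36
State tax withheld: $1,698.61 × 0.053 = $90.03
PFL insurance: only $116,818.64 − $115,857.09 = $961.55 of this check is subject → $961.55 × 0.0076 = $7.31
State unemployment insurance (employee share): $1,826.46 × 0.004 = $7.31
State disability insurance: $1,826.46 × 0.0072 = $13.15
Dental plan: $38.81
Group life insurance premium: $73.39
Total deductions = $127.85 + $46.03 + $205.36 + $90.03 + $7.31 + $7.31 + $13.15 + $38.81 + $73.39 = $609.24
Net pay = $1,826.46 − $609.24 = $1,217.22

$1,217.22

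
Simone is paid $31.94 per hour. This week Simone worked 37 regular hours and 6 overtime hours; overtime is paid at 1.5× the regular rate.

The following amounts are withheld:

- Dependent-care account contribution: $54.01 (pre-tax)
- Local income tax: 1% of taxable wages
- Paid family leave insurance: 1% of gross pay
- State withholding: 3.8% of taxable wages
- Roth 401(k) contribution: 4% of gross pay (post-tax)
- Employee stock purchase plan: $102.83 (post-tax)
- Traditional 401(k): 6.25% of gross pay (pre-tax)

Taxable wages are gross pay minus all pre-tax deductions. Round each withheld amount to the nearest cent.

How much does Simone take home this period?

Regular pay: 37 × $31.94 = $1,181.78
Overtime pay: 6 × $31.94 × 1.5 = $287.46
Gross pay = $1,181.78 + $287.46 = $1,469.24
Traditional 401(k): $1,469.24 × 0.0625 = $91.83
Dependent-care account contribution: $54.01
Pre-tax total = $91.83 + $54.01 = $145.84
Taxable wages = $1,469.24 − $145.84 = $1,323.40
Local income tax: $1,323.40 × 0.01 = $13.23
State withholding: $1,323.40 × 0.038 = $50.29
Paid family leave insurance: $1,469.24 × 0.01 = $14.69
Roth 401(k) contribution: $1,469.24 × 0.04 = $58.77
Employee stock purchase plan: $102.83
Total deductions = $91.83 + $54.01 + $13.23 + $50.29 + $14.69 + $58.77 + $102.83 = $385.65
Net pay = $1,469.24 − $385.65 = $1,083.59

$1,083.59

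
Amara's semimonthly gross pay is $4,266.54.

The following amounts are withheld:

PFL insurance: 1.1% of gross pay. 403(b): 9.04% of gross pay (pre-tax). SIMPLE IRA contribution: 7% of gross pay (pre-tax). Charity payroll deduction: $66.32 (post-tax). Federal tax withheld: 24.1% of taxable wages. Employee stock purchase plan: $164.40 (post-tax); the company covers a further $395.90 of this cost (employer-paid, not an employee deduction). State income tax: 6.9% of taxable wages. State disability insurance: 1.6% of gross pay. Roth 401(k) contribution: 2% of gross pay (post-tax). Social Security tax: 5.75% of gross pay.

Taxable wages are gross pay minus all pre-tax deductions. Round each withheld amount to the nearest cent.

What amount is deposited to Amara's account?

$1,795.13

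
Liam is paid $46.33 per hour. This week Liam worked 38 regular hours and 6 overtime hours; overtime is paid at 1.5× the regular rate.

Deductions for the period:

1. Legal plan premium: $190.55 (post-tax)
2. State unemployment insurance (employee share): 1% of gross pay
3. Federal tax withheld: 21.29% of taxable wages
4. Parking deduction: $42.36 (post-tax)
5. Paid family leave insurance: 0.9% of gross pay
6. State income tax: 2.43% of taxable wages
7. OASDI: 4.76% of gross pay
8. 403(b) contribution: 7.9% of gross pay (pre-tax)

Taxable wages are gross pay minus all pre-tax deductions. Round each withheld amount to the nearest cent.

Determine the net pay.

Regular pay: 38 × $46.33 = $1,760.54
Overtime pay: 6 × $46.33 × 1.5 = $416.97
Gross pay = $1,760.54 + $416.97 = $2,177.51
403(b) contribution: $2,177.51 × 0.079 = $172.02
Taxable wages = $2,177.51 − $172.02 = $2,005.49
Federal tax withheld: $2,005.49 × 0.2129 = $426.97
State income tax: $2,005.49 × 0.0243 = $48.73
OASDI: $2,177.51 × 0.0476 = $103.65
Paid family leave insurance: $2,177.51 × 0.009 = $19.60
State unemployment insurance (employee share): $2,177.51 × 0.01 = $21.78
Parking deduction: $42.36
Legal plan premium: $190.55
Total deductions = $172.02 + $426.97 + $48.73 + $103.65 + $19.60 + $21.78 + $42.36 + $190.55 = $1,025.66
Net pay = $2,177.51 − $1,025.66 = $1,151.85

$1,151.85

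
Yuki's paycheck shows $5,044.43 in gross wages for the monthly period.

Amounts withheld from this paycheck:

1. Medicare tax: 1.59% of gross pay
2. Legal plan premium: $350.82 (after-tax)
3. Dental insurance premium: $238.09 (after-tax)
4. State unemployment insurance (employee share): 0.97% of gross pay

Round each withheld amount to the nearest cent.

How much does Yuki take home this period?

Medicare tax: $5,044.43 × 0.0159 = $80.21
State unemployment insurance (employee share): $5,044.43 × 0.0097 = $48.93
Dental insurance premium: $238.09
Legal plan premium: $350.82
Total deductions = $80.21 + $48.93 + $238.09 + $350.82 = $718.05
Net pay = $5,044.43 − $718.05 = $4,326.38

$4,326.38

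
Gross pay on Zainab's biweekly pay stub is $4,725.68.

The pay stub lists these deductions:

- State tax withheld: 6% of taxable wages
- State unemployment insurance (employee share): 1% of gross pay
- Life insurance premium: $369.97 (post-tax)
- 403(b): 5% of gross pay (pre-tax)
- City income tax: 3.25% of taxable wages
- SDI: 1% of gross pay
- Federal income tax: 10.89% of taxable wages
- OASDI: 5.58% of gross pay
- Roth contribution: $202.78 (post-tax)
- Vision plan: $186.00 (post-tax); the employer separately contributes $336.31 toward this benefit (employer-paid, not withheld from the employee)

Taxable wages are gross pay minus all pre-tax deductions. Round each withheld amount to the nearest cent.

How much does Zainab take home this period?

403(b): $4,725.68 × 0.05 = $236.28
Taxable wages = $4,725.68 − $236.28 = $4,489.40
State tax withheld: $4,489.40 × 0.06 = $269.36
Federal income tax: $4,489.40 × 0.1089 = $488.90
City income tax: $4,489.40 × 0.0325 = $145.91
OASDI: $4,725.68 × 0.0558 = $263.69
SDI: $4,725.68 × 0.01 = $47.26
State unemployment insurance (employee share): $4,725.68 × 0.01 = $47.26
Life insurance premium: $369.97
Vision plan: $186.00
Roth contribution: $202.78
(Employer's $336.31 toward vision plan is not withheld from the employee.)
Total deductions = $236.28 + $269.36 + $488.90 + $145.91 + $263.69 + $47.26 + $47.26 + $369.97 + $186.00 + $202.78 = $2,257.41
Net pay = $4,725.68 − $2,257.41 = $2,468.27

$2,468.27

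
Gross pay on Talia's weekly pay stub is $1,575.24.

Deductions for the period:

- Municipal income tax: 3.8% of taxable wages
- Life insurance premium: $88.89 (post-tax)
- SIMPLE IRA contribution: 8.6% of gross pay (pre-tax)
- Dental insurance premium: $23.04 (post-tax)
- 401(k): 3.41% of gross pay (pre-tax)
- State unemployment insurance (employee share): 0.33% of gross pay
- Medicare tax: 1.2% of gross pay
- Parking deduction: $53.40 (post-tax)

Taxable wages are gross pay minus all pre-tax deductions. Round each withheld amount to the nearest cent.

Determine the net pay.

SIMPLE IRA contribution: $1,575.24 × 0.086 = $135.47
401(k): $1,575.24 × 0.0341 = $53.72
Pre-tax total = $135.47 + $53.72 = $189.19
Taxable wages = $1,575.24 − $189.19 = $1,386.05
Municipal income tax: $1,386.05 × 0.038 = $52.67
Medicare tax: $1,575.24 × 0.012 = $18.90
State unemployment insurance (employee share): $1,575.24 × 0.0033 = $5.20
Life insurance premium: $88.89
Parking deduction: $53.40
Dental insurance premium: $23.04
Total deductions = $135.47 + $53.72 + $52.67 + $18.90 + $5.20 + $88.89 + $53.40 + $23.04 = $431.29
Net pay = $1,575.24 − $431.29 = $1,143.95

$1,143.95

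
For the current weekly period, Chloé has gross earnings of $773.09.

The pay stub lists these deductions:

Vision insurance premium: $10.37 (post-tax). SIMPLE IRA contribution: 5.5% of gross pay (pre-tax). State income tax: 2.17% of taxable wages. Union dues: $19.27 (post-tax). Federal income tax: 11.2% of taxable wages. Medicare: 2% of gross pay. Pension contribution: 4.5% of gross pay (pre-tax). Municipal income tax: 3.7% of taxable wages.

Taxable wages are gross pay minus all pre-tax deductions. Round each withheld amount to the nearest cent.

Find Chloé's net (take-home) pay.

$531.91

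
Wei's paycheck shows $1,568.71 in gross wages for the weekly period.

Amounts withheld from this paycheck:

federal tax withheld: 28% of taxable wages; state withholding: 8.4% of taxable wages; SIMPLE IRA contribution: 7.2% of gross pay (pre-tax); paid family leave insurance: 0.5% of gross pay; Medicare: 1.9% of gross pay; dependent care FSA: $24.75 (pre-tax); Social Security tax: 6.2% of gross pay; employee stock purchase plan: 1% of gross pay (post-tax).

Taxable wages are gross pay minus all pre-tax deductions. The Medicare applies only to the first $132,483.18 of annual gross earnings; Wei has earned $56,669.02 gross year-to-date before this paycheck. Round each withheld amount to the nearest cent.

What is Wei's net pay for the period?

$759.53

SIMPLE IRA contribution: $1,568.71 × 0.072 = $112.95
Dependent care FSA: $24.75
Pre-tax total = $112.95 + $24.75 = $137.70
Taxable wages = $1,568.71 − $137.70 = $1,431.01
Federal tax withheld: $1,431.01 × 0.28 = $400.68
State withholding: $1,431.01 × 0.084 = $120.20
Paid family leave insurance: $1,568.71 × 0.005 = $7.84
Social Security tax: $1,568.71 × 0.062 = $97.26
Medicare: cap not yet reached, full $1,568.71 is subject → $1,568.71 × 0.019 = $29.81
Employee stock purchase plan: $1,568.71 × 0.01 = $15.69
Total deductions = $112.95 + $24.75 + $400.68 + $120.20 + $7.84 + $97.26 + $29.81 + $15.69 = $809.18
Net pay = $1,568.71 − $809.18 = $759.53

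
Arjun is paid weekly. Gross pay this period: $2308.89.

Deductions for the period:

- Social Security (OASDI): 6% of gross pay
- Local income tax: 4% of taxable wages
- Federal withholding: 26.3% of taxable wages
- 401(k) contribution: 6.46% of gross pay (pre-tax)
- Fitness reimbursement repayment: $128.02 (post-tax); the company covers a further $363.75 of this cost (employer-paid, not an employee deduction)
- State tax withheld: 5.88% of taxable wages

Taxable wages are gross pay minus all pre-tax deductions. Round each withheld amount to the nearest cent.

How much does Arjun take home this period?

$1111.80

401(k) contribution: $2308.89 × 0.0646 = $149.15
Taxable wages = $2308.89 − $149.15 = $2159.74
Federal withholding: $2159.74 × 0.263 = $568.01
State tax withheld: $2159.74 × 0.0588 = $126.99
Local income tax: $2159.74 × 0.04 = $86.39
Social Security (OASDI): $2308.89 × 0.06 = $138.53
Fitness reimbursement repayment: $128.02
(Employer's $363.75 toward fitness reimbursement repayment is not withheld from the employee.)
Total deductions = $149.15 + $568.01 + $126.99 + $86.39 + $138.53 + $128.02 = $1197.09
Net pay = $2308.89 − $1197.09 = $1111.80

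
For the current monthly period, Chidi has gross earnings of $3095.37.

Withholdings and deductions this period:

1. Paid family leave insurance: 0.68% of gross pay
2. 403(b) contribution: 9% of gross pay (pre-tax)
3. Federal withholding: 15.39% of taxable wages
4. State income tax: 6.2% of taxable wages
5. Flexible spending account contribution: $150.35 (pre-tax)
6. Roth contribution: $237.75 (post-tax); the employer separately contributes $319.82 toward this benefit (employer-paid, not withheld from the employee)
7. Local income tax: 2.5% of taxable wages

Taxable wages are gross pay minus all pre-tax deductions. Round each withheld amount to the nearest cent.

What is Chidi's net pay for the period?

Flexible spending account contribution: $150.35
403(b) contribution: $3095.37 × 0.09 = $278.58
Pre-tax total = $150.35 + $278.58 = $428.93
Taxable wages = $3095.37 − $428.93 = $2666.44
Local income tax: $2666.44 × 0.025 = $66.66
State income tax: $2666.44 × 0.062 = $165.32
Federal withholding: $2666.44 × 0.1539 = $410.37
Paid family leave insurance: $3095.37 × 0.0068 = $21.05
Roth contribution: $237.75
(Employer's $319.82 toward Roth contribution is not withheld from the employee.)
Total deductions = $150.35 + $278.58 + $66.66 + $165.32 + $410.37 + $21.05 + $237.75 = $1330.08
Net pay = $3095.37 − $1330.08 = $1765.29

$1765.29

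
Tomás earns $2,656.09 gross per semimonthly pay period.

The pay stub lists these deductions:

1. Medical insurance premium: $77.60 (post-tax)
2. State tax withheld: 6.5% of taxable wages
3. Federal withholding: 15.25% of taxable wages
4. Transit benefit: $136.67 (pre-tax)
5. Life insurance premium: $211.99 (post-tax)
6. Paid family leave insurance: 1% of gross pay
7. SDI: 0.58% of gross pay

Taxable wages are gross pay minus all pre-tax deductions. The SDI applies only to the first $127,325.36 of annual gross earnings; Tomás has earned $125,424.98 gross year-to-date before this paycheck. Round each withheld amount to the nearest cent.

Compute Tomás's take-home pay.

$1,644.28

Transit benefit: $136.67
Taxable wages = $2,656.09 − $136.67 = $2,519.42
State tax withheld: $2,519.42 × 0.065 = $163.76
Federal withholding: $2,519.42 × 0.1525 = $384.21
Paid family leave insurance: $2,656.09 × 0.01 = $26.56
SDI: only $127,325.36 − $125,424.98 = $1,900.38 of this check is subject → $1,900.38 × 0.0058 = $11.02
Medical insurance premium: $77.60
Life insurance premium: $211.99
Total deductions = $136.67 + $163.76 + $384.21 + $26.56 + $11.02 + $77.60 + $211.99 = $1,011.81
Net pay = $2,656.09 − $1,011.81 = $1,644.28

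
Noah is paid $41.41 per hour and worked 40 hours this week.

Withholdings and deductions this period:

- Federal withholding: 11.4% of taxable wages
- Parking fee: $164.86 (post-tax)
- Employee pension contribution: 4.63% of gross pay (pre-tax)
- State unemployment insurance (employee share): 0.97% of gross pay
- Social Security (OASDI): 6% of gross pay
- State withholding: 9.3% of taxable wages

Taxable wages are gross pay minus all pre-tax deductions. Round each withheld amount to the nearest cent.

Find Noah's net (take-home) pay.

$972.40

Gross pay: 40 × $41.41 = $1,656.40
Employee pension contribution: $1,656.40 × 0.0463 = $76.69
Taxable wages = $1,656.40 − $76.69 = $1,579.71
State withholding: $1,579.71 × 0.093 = $146.91
Federal withholding: $1,579.71 × 0.114 = $180.09
Social Security (OASDI): $1,656.40 × 0.06 = $99.38
State unemployment insurance (employee share): $1,656.40 × 0.0097 = $16.07
Parking fee: $164.86
Total deductions = $76.69 + $146.91 + $180.09 + $99.38 + $16.07 + $164.86 = $684.00
Net pay = $1,656.40 − $684.00 = $972.40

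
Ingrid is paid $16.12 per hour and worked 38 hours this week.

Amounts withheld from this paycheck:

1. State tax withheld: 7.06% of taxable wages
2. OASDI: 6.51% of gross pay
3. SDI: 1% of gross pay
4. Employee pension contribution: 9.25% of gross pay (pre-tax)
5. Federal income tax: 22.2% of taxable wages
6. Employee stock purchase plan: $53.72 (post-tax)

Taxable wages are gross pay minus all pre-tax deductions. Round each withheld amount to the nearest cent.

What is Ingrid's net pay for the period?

$293.51

Gross pay: 38 × $16.12 = $612.56
Employee pension contribution: $612.56 × 0.0925 = $56.66
Taxable wages = $612.56 − $56.66 = $555.90
Federal income tax: $555.90 × 0.222 = $123.41
State tax withheld: $555.90 × 0.0706 = $39.25
OASDI: $612.56 × 0.0651 = $39.88
SDI: $612.56 × 0.01 = $6.13
Employee stock purchase plan: $53.72
Total deductions = $56.66 + $123.41 + $39.25 + $39.88 + $6.13 + $53.72 = $319.05
Net pay = $612.56 − $319.05 = $293.51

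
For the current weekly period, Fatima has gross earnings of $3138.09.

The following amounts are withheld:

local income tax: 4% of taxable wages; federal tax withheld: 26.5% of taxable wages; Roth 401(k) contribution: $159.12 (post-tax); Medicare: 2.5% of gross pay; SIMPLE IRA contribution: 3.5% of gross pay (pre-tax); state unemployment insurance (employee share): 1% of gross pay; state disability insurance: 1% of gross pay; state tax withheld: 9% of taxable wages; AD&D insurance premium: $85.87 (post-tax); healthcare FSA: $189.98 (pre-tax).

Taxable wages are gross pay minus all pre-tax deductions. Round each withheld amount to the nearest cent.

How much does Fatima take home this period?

Healthcare FSA: $189.98
SIMPLE IRA contribution: $3138.09 × 0.035 = $109.83
Pre-tax total = $189.98 + $109.83 = $299.81
Taxable wages = $3138.09 − $299.81 = $2838.28
Federal tax withheld: $2838.28 × 0.265 = $752.14
State tax withheld: $2838.28 × 0.09 = $255.45
Local income tax: $2838.28 × 0.04 = $113.53
Medicare: $3138.09 × 0.025 = $78.45
State unemployment insurance (employee share): $3138.09 × 0.01 = $31.38
State disability insurance: $3138.09 × 0.01 = $31.38
AD&D insurance premium: $85.87
Roth 401(k) contribution: $159.12
Total deductions = $189.98 + $109.83 + $752.14 + $255.45 + $113.53 + $78.45 + $31.38 + $31.38 + $85.87 + $159.12 = $1807.13
Net pay = $3138.09 − $1807.13 = $1330.96

$1330.96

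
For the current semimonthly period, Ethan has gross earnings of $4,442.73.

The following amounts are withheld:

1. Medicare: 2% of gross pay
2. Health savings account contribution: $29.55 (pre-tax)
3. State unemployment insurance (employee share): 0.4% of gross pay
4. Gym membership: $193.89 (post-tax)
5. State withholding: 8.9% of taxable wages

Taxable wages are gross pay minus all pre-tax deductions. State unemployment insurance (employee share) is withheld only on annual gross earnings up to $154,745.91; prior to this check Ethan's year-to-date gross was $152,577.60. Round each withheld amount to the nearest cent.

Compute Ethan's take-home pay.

$3,729.00

Health savings account contribution: $29.55
Taxable wages = $4,442.73 − $29.55 = $4,413.18
State withholding: $4,413.18 × 0.089 = $392.77
State unemployment insurance (employee share): only $154,745.91 − $152,577.60 = $2,168.31 of this check is subject → $2,168.31 × 0.004 = $8.67
Medicare: $4,442.73 × 0.02 = $88.85
Gym membership: $193.89
Total deductions = $29.55 + $392.77 + $8.67 + $88.85 + $193.89 = $713.73
Net pay = $4,442.73 − $713.73 = $3,729.00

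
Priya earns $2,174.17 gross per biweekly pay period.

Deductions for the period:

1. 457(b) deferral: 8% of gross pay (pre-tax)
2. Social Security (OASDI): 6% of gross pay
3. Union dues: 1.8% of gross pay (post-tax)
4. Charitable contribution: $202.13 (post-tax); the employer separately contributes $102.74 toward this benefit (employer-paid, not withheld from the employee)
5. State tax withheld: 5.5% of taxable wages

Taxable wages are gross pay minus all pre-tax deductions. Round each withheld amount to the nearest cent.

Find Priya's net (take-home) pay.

$1,518.51

457(b) deferral: $2,174.17 × 0.08 = $173.93
Taxable wages = $2,174.17 − $173.93 = $2,000.24
State tax withheld: $2,000.24 × 0.055 = $110.01
Social Security (OASDI): $2,174.17 × 0.06 = $130.45
Union dues: $2,174.17 × 0.018 = $39.14
Charitable contribution: $202.13
(Employer's $102.74 toward charitable contribution is not withheld from the employee.)
Total deductions = $173.93 + $110.01 + $130.45 + $39.14 + $202.13 = $655.66
Net pay = $2,174.17 − $655.66 = $1,518.51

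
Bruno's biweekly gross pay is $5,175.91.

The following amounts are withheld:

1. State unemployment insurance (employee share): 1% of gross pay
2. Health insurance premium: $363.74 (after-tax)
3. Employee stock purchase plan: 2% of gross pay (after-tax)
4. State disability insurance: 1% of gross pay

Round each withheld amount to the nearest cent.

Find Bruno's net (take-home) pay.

$4,605.13

State disability insurance: $5,175.91 × 0.01 = $51.76
State unemployment insurance (employee share): $5,175.91 × 0.01 = $51.76
Employee stock purchase plan: $5,175.91 × 0.02 = $103.52
Health insurance premium: $363.74
Total deductions = $51.76 + $51.76 + $103.52 + $363.74 = $570.78
Net pay = $5,175.91 − $570.78 = $4,605.13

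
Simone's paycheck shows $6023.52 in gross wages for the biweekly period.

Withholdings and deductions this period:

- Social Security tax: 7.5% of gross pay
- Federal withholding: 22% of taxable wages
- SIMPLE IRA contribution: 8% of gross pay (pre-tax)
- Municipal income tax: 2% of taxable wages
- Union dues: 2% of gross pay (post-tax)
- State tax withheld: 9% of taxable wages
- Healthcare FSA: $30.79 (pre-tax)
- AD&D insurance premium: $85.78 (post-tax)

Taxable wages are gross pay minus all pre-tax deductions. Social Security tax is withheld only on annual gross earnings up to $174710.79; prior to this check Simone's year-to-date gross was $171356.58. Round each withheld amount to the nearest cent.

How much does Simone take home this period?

Healthcare FSA: $30.79
SIMPLE IRA contribution: $6023.52 × 0.08 = $481.88
Pre-tax total = $30.79 + $481.88 = $512.67
Taxable wages = $6023.52 − $512.67 = $5510.85
Federal withholding: $5510.85 × 0.22 = $1212.39
Municipal income tax: $5510.85 × 0.02 = $110.22
State tax withheld: $5510.85 × 0.09 = $495.98
Social Security tax: only $174710.79 − $171356.58 = $3354.21 of this check is subject → $3354.21 × 0.075 = $251.57
AD&D insurance premium: $85.78
Union dues: $6023.52 × 0.02 = $120.47
Total deductions = $30.79 + $481.88 + $1212.39 + $110.22 + $495.98 + $251.57 + $85.78 + $120.47 = $2789.08
Net pay = $6023.52 − $2789.08 = $3234.44

$3234.44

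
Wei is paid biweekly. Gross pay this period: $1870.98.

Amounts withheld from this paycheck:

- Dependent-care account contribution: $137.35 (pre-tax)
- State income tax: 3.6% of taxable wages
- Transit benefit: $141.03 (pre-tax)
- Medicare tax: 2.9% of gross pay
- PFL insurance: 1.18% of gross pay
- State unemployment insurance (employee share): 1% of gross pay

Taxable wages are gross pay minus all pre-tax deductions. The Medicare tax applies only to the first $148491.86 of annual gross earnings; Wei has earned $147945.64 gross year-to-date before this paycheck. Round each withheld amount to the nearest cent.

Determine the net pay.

Dependent-care account contribution: $137.35
Transit benefit: $141.03
Pre-tax total = $137.35 + $141.03 = $278.38
Taxable wages = $1870.98 − $278.38 = $1592.60
State income tax: $1592.60 × 0.036 = $57.33
Medicare tax: only $148491.86 − $147945.64 = $546.22 of this check is subject → $546.22 × 0.029 = $15.84
State unemployment insurance (employee share): $1870.98 × 0.01 = $18.71
PFL insurance: $1870.98 × 0.0118 = $22.08
Total deductions = $137.35 + $141.03 + $57.33 + $15.84 + $18.71 + $22.08 = $392.34
Net pay = $1870.98 − $392.34 = $1478.64

$1478.64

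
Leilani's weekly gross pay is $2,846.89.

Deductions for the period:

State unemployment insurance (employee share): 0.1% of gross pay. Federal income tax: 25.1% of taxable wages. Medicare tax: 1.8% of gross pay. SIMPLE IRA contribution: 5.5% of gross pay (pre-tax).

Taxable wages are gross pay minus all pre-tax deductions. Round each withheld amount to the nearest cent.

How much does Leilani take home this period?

SIMPLE IRA contribution: $2,846.89 × 0.055 = $156.58
Taxable wages = $2,846.89 − $156.58 = $2,690.31
Federal income tax: $2,690.31 × 0.251 = $675.27
Medicare tax: $2,846.89 × 0.018 = $51.24
State unemployment insurance (employee share): $2,846.89 × 0.001 = $2.85
Total deductions = $156.58 + $675.27 + $51.24 + $2.85 = $885.94
Net pay = $2,846.89 − $885.94 = $1,960.95

$1,960.95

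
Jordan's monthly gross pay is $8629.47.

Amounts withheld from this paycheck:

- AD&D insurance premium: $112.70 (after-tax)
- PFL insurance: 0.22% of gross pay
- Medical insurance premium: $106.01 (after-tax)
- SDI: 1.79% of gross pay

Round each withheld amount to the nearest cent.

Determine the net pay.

$8237.31

SDI: $8629.47 × 0.0179 = $154.47
PFL insurance: $8629.47 × 0.0022 = $18.98
AD&D insurance premium: $112.70
Medical insurance premium: $106.01
Total deductions = $154.47 + $18.98 + $112.70 + $106.01 = $392.16
Net pay = $8629.47 − $392.16 = $8237.31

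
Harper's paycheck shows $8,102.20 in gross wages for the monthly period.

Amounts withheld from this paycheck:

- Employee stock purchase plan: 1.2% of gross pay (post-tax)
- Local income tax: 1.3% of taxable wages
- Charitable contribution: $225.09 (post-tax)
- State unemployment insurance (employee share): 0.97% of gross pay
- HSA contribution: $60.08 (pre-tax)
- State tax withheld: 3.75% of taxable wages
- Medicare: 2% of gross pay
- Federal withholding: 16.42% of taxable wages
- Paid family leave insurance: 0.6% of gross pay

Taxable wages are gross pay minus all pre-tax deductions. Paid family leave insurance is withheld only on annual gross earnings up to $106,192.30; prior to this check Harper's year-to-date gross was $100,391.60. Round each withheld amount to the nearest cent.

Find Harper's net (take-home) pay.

HSA contribution: $60.08
Taxable wages = $8,102.20 − $60.08 = $8,042.12
Federal withholding: $8,042.12 × 0.1642 = $1,320.52
State tax withheld: $8,042.12 × 0.0375 = $301.58
Local income tax: $8,042.12 × 0.013 = $104.55
State unemployment insurance (employee share): $8,102.20 × 0.0097 = $78.59
Paid family leave insurance: only $106,192.30 − $100,391.60 = $5,800.70 of this check is subject → $5,800.70 × 0.006 = $34.80
Medicare: $8,102.20 × 0.02 = $162.04
Employee stock purchase plan: $8,102.20 × 0.012 = $97.23
Charitable contribution: $225.09
Total deductions = $60.08 + $1,320.52 + $301.58 + $104.55 + $78.59 + $34.80 + $162.04 + $97.23 + $225.09 = $2,384.48
Net pay = $8,102.20 − $2,384.48 = $5,717.72

$5,717.72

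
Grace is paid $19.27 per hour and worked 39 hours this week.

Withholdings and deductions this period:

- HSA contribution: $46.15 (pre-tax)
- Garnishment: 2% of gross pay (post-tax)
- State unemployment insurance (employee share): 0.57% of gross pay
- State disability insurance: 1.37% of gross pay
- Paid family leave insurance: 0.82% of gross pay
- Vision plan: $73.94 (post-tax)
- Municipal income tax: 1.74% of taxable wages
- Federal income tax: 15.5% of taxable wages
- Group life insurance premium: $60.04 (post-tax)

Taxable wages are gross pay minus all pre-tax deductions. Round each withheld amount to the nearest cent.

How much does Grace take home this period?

Gross pay: 39 × $19.27 = $751.53
HSA contribution: $46.15
Taxable wages = $751.53 − $46.15 = $705.38
Municipal income tax: $705.38 × 0.0174 = $12.27
Federal income tax: $705.38 × 0.155 = $109.33
State unemployment insurance (employee share): $751.53 × 0.0057 = $4.28
Paid family leave insurance: $751.53 × 0.0082 = $6.16
State disability insurance: $751.53 × 0.0137 = $10.30
Garnishment: $751.53 × 0.02 = $15.03
Vision plan: $73.94
Group life insurance premium: $60.04
Total deductions = $46.15 + $12.27 + $109.33 + $4.28 + $6.16 + $10.30 + $15.03 + $73.94 + $60.04 = $337.50
Net pay = $751.53 − $337.50 = $414.03

$414.03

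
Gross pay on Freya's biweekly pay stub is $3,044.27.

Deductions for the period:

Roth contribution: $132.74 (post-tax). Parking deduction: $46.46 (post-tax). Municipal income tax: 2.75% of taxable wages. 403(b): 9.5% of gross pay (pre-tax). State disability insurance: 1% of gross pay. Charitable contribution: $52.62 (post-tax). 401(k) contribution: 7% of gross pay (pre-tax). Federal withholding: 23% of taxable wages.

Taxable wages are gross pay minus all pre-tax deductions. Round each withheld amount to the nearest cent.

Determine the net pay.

$1,625.15

401(k) contribution: $3,044.27 × 0.07 = $213.10
403(b): $3,044.27 × 0.095 = $289.21
Pre-tax total = $213.10 + $289.21 = $502.31
Taxable wages = $3,044.27 − $502.31 = $2,541.96
Federal withholding: $2,541.96 × 0.23 = $584.65
Municipal income tax: $2,541.96 × 0.0275 = $69.90
State disability insurance: $3,044.27 × 0.01 = $30.44
Parking deduction: $46.46
Charitable contribution: $52.62
Roth contribution: $132.74
Total deductions = $213.10 + $289.21 + $584.65 + $69.90 + $30.44 + $46.46 + $52.62 + $132.74 = $1,419.12
Net pay = $3,044.27 − $1,419.12 = $1,625.15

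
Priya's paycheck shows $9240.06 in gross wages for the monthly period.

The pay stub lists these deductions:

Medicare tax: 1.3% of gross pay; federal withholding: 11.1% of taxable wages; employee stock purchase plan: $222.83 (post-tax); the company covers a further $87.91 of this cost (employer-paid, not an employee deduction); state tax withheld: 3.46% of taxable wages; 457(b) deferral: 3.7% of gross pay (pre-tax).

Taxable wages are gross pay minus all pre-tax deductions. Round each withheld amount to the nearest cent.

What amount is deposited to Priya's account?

457(b) deferral: $9240.06 × 0.037 = $341.88
Taxable wages = $9240.06 − $341.88 = $8898.18
State tax withheld: $8898.18 × 0.0346 = $307.88
Federal withholding: $8898.18 × 0.111 = $987.70
Medicare tax: $9240.06 × 0.013 = $120.12
Employee stock purchase plan: $222.83
(Employer's $87.91 toward employee stock purchase plan is not withheld from the employee.)
Total deductions = $341.88 + $307.88 + $987.70 + $120.12 + $222.83 = $1980.41
Net pay = $9240.06 − $1980.41 = $7259.65

$7259.65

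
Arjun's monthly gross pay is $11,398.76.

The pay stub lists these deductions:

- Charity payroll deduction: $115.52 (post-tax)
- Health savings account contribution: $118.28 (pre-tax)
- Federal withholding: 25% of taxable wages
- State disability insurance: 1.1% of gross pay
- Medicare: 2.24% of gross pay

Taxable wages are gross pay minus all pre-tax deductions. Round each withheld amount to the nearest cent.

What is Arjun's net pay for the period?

$7,964.12

Health savings account contribution: $118.28
Taxable wages = $11,398.76 − $118.28 = $11,280.48
Federal withholding: $11,280.48 × 0.25 = $2,820.12
Medicare: $11,398.76 × 0.0224 = $255.33
State disability insurance: $11,398.76 × 0.011 = $125.39
Charity payroll deduction: $115.52
Total deductions = $118.28 + $2,820.12 + $255.33 + $125.39 + $115.52 = $3,434.64
Net pay = $11,398.76 − $3,434.64 = $7,964.12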